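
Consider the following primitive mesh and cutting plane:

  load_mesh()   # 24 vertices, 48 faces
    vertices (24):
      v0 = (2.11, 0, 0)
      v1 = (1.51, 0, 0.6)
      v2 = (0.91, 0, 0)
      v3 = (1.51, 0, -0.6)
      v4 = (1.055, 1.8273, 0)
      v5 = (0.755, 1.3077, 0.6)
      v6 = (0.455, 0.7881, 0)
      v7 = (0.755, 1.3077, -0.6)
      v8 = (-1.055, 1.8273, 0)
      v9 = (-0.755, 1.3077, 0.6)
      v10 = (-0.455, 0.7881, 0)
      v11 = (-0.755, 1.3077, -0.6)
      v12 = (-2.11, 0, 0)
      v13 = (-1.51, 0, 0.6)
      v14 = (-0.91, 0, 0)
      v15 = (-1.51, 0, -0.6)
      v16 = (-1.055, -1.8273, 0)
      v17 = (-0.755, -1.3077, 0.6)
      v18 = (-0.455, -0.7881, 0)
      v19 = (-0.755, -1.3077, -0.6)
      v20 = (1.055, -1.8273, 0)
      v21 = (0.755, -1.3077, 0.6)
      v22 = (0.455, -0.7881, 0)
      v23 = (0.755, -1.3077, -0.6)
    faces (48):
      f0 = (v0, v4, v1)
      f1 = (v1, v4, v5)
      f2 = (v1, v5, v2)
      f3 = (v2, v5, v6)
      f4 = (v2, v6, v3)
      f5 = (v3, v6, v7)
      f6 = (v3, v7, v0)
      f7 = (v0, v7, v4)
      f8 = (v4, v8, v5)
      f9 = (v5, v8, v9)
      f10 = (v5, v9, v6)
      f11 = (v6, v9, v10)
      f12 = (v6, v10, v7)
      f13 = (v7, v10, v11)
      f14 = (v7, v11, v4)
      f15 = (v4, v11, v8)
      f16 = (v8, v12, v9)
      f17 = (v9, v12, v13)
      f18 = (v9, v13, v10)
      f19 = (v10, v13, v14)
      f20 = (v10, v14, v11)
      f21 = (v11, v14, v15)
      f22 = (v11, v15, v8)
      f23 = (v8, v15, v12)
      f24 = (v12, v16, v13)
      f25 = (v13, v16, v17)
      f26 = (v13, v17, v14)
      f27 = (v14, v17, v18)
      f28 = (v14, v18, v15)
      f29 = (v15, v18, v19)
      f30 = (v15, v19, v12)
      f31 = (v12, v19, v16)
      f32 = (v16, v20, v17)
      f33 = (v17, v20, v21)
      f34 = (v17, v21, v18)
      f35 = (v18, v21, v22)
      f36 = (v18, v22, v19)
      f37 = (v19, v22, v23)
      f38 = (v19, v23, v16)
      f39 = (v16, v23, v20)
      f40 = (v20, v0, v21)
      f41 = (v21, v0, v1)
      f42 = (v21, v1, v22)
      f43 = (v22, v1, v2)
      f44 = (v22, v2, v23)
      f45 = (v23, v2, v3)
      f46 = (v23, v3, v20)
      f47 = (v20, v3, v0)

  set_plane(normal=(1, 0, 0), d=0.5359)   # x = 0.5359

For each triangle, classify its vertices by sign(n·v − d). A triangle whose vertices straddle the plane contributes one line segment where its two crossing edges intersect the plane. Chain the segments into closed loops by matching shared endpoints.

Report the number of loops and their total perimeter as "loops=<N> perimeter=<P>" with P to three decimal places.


loops=2 perimeter=6.788

Straddling triangles (20 of 48):
  (v2,v5,v6) [++-] → (0.5359, 0.928219, 0.1618)–(0.5359, 0.647974, 0)  len=0.3236
  (v2,v6,v3) [+-+] → (0.5359, 0.647974, 0)–(0.5359, 0.727667, -0.0460095)  len=0.0920
  (v3,v6,v7) [+-+] → (0.5359, 0.727667, -0.0460095)–(0.5359, 0.928219, -0.1618)  len=0.2316
  (v4,v8,v5) [+-+] → (0.5359, 1.8273, 0)–(0.5359, 1.3706, 0.52737)  len=0.6976
  (v5,v8,v9) [+--] → (0.5359, 1.3706, 0.52737)–(0.5359, 1.3077, 0.6)  len=0.0961
  (v5,v9,v6) [+--] → (0.5359, 1.3077, 0.6)–(0.5359, 0.928219, 0.1618)  len=0.5797
  (v6,v10,v7) [--+] → (0.5359, 1.21361, -0.491355)–(0.5359, 0.928219, -0.1618)  len=0.4360
  (v7,v10,v11) [+--] → (0.5359, 1.21361, -0.491355)–(0.5359, 1.3077, -0.6)  len=0.1437
  (v7,v11,v4) [+-+] → (0.5359, 1.3077, -0.6)–(0.5359, 1.67828, -0.172077)  len=0.5661
  (v4,v11,v8) [+--] → (0.5359, 1.67828, -0.172077)–(0.5359, 1.8273, 0)  len=0.2276
  (v16,v20,v17) [-+-] → (0.5359, -1.8273, 0)–(0.5359, -1.67828, 0.172077)  len=0.2276
  (v17,v20,v21) [-++] → (0.5359, -1.67828, 0.172077)–(0.5359, -1.3077, 0.6)  len=0.5661
  (v17,v21,v18) [-+-] → (0.5359, -1.3077, 0.6)–(0.5359, -1.21361, 0.491355)  len=0.1437
  (v18,v21,v22) [-+-] → (0.5359, -1.21361, 0.491355)–(0.5359, -0.928219, 0.1618)  len=0.4360
  (v19,v22,v23) [--+] → (0.5359, -0.928219, -0.1618)–(0.5359, -1.3077, -0.6)  len=0.5797
  (v19,v23,v16) [-+-] → (0.5359, -1.3077, -0.6)–(0.5359, -1.3706, -0.52737)  len=0.0961
  (v16,v23,v20) [-++] → (0.5359, -1.3706, -0.52737)–(0.5359, -1.8273, 0)  len=0.6976
  (v21,v1,v22) [++-] → (0.5359, -0.727667, 0.0460095)–(0.5359, -0.928219, 0.1618)  len=0.2316
  (v22,v1,v2) [-++] → (0.5359, -0.727667, 0.0460095)–(0.5359, -0.647974, 0)  len=0.0920
  (v22,v2,v23) [-++] → (0.5359, -0.647974, 0)–(0.5359, -0.928219, -0.1618)  len=0.3236

Chained into 2 loop(s):
  loop 1: 10 segments, perimeter = 3.3940
  loop 2: 10 segments, perimeter = 3.3940
Total perimeter = 6.788


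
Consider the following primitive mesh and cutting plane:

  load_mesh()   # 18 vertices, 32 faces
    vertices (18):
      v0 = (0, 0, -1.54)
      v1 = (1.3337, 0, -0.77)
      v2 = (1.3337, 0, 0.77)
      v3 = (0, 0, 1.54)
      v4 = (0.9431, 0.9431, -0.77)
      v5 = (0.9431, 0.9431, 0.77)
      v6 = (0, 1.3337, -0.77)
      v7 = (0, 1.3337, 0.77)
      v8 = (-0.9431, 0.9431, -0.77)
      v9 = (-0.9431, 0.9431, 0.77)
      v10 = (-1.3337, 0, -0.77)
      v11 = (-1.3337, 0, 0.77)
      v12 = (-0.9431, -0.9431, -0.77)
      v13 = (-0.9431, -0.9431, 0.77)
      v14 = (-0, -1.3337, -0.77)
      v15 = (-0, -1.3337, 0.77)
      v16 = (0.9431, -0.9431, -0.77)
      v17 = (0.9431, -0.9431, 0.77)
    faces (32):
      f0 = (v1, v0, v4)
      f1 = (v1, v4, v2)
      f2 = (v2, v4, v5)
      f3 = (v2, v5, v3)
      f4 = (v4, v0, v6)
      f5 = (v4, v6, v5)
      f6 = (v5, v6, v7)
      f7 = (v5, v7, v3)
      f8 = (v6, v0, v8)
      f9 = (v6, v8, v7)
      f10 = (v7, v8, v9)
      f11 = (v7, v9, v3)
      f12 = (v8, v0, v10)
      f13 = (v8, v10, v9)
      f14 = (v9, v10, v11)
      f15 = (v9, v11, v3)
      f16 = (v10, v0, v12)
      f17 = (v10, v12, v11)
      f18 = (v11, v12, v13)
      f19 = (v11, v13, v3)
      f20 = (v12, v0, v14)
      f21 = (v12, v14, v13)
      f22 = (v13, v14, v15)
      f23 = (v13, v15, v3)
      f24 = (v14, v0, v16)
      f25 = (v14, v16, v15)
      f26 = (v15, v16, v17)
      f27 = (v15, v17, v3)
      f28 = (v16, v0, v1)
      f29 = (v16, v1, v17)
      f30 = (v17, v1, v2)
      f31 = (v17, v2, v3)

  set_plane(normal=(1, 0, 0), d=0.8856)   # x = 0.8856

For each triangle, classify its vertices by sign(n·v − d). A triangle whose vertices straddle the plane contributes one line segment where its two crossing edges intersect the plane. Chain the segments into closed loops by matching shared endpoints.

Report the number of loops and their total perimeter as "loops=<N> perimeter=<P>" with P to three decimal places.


loops=1 perimeter=7.098

Straddling triangles (12 of 32):
  (v1,v0,v4) [+-+] → (0.8856, 0, -1.02871)–(0.8856, 0.8856, -0.816946)  len=0.9106
  (v2,v5,v3) [++-] → (0.8856, 0.8856, 0.816946)–(0.8856, 0, 1.02871)  len=0.9106
  (v4,v0,v6) [+--] → (0.8856, 0.8856, -0.816946)–(0.8856, 0.966915, -0.77)  len=0.0939
  (v4,v6,v5) [+-+] → (0.8856, 0.966915, -0.77)–(0.8856, 0.966915, 0.676108)  len=1.4461
  (v5,v6,v7) [+--] → (0.8856, 0.966915, 0.676108)–(0.8856, 0.966915, 0.77)  len=0.0939
  (v5,v7,v3) [+--] → (0.8856, 0.966915, 0.77)–(0.8856, 0.8856, 0.816946)  len=0.0939
  (v14,v0,v16) [--+] → (0.8856, -0.8856, -0.816946)–(0.8856, -0.966915, -0.77)  len=0.0939
  (v14,v16,v15) [-+-] → (0.8856, -0.966915, -0.77)–(0.8856, -0.966915, -0.676108)  len=0.0939
  (v15,v16,v17) [-++] → (0.8856, -0.966915, -0.676108)–(0.8856, -0.966915, 0.77)  len=1.4461
  (v15,v17,v3) [-+-] → (0.8856, -0.966915, 0.77)–(0.8856, -0.8856, 0.816946)  len=0.0939
  (v16,v0,v1) [+-+] → (0.8856, -0.8856, -0.816946)–(0.8856, 0, -1.02871)  len=0.9106
  (v17,v2,v3) [++-] → (0.8856, 0, 1.02871)–(0.8856, -0.8856, 0.816946)  len=0.9106

Chained into 1 loop(s):
  loop 1: 12 segments, perimeter = 7.0978
Total perimeter = 7.098


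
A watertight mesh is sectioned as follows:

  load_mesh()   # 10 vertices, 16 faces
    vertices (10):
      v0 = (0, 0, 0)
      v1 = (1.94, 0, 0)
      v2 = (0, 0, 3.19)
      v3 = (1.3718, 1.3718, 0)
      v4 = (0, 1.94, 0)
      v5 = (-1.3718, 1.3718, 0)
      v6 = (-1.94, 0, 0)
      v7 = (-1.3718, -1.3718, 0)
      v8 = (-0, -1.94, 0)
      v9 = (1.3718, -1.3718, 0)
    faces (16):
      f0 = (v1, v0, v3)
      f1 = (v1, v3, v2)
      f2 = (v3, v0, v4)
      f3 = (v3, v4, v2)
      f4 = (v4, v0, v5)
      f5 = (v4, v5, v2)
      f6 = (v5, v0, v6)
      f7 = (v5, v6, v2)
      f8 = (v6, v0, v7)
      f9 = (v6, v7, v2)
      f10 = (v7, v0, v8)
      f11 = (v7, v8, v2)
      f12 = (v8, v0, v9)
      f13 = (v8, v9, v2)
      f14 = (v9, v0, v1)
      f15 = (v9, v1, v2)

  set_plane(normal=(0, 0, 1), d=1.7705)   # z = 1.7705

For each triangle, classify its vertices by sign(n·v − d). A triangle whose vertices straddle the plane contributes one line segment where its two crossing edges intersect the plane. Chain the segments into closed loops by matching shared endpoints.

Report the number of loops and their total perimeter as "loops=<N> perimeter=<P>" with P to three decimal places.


loops=1 perimeter=5.286

Straddling triangles (8 of 16):
  (v1,v3,v2) [--+] → (0.610429, 0.610429, 1.7705)–(0.86327, 0, 1.7705)  len=0.6607
  (v3,v4,v2) [--+] → (0, 0.86327, 1.7705)–(0.610429, 0.610429, 1.7705)  len=0.6607
  (v4,v5,v2) [--+] → (-0.610429, 0.610429, 1.7705)–(0, 0.86327, 1.7705)  len=0.6607
  (v5,v6,v2) [--+] → (-0.86327, 0, 1.7705)–(-0.610429, 0.610429, 1.7705)  len=0.6607
  (v6,v7,v2) [--+] → (-0.610429, -0.610429, 1.7705)–(-0.86327, 0, 1.7705)  len=0.6607
  (v7,v8,v2) [--+] → (0, -0.86327, 1.7705)–(-0.610429, -0.610429, 1.7705)  len=0.6607
  (v8,v9,v2) [--+] → (0.610429, -0.610429, 1.7705)–(0, -0.86327, 1.7705)  len=0.6607
  (v9,v1,v2) [--+] → (0.86327, 0, 1.7705)–(0.610429, -0.610429, 1.7705)  len=0.6607

Chained into 1 loop(s):
  loop 1: 8 segments, perimeter = 5.2858
Total perimeter = 5.286


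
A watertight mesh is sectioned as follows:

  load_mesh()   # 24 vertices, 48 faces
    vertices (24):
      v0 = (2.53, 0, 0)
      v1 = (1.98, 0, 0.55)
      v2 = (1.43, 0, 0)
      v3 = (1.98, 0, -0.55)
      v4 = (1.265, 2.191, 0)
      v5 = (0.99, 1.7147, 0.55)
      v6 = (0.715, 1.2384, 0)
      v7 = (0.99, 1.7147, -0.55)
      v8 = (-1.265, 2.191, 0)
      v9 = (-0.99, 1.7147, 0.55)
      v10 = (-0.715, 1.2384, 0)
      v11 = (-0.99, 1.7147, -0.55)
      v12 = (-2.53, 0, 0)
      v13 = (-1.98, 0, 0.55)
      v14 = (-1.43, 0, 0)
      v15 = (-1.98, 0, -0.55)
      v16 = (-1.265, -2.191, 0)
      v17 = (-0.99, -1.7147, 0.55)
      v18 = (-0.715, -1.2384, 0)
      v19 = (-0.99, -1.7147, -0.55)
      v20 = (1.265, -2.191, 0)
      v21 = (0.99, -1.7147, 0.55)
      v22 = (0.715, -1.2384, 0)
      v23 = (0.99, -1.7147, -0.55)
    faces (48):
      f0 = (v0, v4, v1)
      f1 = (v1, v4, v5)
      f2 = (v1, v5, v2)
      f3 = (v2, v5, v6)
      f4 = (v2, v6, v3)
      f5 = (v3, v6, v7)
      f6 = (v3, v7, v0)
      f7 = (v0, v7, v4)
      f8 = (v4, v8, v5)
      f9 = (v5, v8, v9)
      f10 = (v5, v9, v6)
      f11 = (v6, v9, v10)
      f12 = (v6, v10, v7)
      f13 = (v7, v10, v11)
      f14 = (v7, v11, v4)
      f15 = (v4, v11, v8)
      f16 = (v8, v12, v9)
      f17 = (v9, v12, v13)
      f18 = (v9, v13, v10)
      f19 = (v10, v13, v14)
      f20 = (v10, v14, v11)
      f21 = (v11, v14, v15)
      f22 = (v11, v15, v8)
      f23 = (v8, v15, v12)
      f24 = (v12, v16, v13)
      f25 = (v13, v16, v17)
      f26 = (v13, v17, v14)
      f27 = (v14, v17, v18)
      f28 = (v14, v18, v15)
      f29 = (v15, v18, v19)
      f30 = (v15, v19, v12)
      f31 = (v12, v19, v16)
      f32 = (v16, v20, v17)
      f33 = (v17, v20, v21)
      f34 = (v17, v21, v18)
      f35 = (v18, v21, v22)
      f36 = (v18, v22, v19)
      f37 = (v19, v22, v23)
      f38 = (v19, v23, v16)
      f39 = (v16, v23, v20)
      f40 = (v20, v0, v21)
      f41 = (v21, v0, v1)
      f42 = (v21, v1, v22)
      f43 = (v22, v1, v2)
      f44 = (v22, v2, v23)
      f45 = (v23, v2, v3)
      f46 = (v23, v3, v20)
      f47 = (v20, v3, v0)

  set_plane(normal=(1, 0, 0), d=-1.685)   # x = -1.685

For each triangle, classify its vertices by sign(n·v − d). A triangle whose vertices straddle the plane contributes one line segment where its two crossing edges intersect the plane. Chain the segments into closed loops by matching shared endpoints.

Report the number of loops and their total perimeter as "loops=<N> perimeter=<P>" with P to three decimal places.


loops=1 perimeter=6.760

Straddling triangles (14 of 48):
  (v8,v12,v9) [+-+] → (-1.685, 1.46355, 0)–(-1.685, 0.940858, 0.301786)  len=0.6036
  (v9,v12,v13) [+--] → (-1.685, 0.940858, 0.301786)–(-1.685, 0.510946, 0.55)  len=0.4964
  (v9,v13,v10) [+-+] → (-1.685, 0.510946, 0.55)–(-1.685, 0.288797, 0.421739)  len=0.2565
  (v10,v13,v14) [+-+] → (-1.685, 0.288797, 0.421739)–(-1.685, 0, 0.255)  len=0.3335
  (v11,v14,v15) [++-] → (-1.685, 0, -0.255)–(-1.685, 0.510946, -0.55)  len=0.5900
  (v11,v15,v8) [+-+] → (-1.685, 0.510946, -0.55)–(-1.685, 0.903979, -0.323077)  len=0.4538
  (v8,v15,v12) [+--] → (-1.685, 0.903979, -0.323077)–(-1.685, 1.46355, 0)  len=0.6461
  (v12,v16,v13) [-+-] → (-1.685, -1.46355, 0)–(-1.685, -0.903979, 0.323077)  len=0.6461
  (v13,v16,v17) [-++] → (-1.685, -0.903979, 0.323077)–(-1.685, -0.510946, 0.55)  len=0.4538
  (v13,v17,v14) [-++] → (-1.685, -0.510946, 0.55)–(-1.685, 0, 0.255)  len=0.5900
  (v14,v18,v15) [++-] → (-1.685, -0.288797, -0.421739)–(-1.685, 0, -0.255)  len=0.3335
  (v15,v18,v19) [-++] → (-1.685, -0.288797, -0.421739)–(-1.685, -0.510946, -0.55)  len=0.2565
  (v15,v19,v12) [-+-] → (-1.685, -0.510946, -0.55)–(-1.685, -0.940858, -0.301786)  len=0.4964
  (v12,v19,v16) [-++] → (-1.685, -0.940858, -0.301786)–(-1.685, -1.46355, 0)  len=0.6036

Chained into 1 loop(s):
  loop 1: 14 segments, perimeter = 6.7599
Total perimeter = 6.760


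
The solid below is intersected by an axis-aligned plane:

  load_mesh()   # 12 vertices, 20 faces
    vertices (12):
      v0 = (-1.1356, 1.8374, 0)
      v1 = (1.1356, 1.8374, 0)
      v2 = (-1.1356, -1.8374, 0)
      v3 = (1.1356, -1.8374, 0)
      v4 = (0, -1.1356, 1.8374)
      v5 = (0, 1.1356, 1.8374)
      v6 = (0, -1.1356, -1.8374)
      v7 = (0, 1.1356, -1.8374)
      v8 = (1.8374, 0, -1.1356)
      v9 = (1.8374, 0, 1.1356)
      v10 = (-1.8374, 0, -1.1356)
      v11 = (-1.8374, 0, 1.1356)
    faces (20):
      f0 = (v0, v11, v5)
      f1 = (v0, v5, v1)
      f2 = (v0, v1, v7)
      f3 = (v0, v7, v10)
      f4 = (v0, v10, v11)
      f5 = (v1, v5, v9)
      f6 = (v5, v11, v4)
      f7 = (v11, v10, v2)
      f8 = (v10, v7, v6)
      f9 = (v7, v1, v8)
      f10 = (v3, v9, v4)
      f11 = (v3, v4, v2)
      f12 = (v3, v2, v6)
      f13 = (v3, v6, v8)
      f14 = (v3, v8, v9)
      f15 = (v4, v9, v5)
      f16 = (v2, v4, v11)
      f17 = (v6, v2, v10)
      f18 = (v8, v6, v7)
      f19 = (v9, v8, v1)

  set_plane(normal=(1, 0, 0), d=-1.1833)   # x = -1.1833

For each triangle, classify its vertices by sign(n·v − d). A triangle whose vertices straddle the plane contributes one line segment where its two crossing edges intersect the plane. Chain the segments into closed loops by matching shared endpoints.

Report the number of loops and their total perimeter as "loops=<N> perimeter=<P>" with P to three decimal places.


Straddling triangles (8 of 20):
  (v0,v11,v5) [+-+] → (-1.1833, 1.71252, 0.0771846)–(-1.1833, 0.404265, 1.38544)  len=1.8501
  (v0,v7,v10) [++-] → (-1.1833, 0.404265, -1.38544)–(-1.1833, 1.71252, -0.0771846)  len=1.8501
  (v0,v10,v11) [+--] → (-1.1833, 1.71252, -0.0771846)–(-1.1833, 1.71252, 0.0771846)  len=0.1544
  (v5,v11,v4) [+-+] → (-1.1833, 0.404265, 1.38544)–(-1.1833, -0.404265, 1.38544)  len=0.8085
  (v11,v10,v2) [--+] → (-1.1833, -1.71252, -0.0771846)–(-1.1833, -1.71252, 0.0771846)  len=0.1544
  (v10,v7,v6) [-++] → (-1.1833, 0.404265, -1.38544)–(-1.1833, -0.404265, -1.38544)  len=0.8085
  (v2,v4,v11) [++-] → (-1.1833, -0.404265, 1.38544)–(-1.1833, -1.71252, 0.0771846)  len=1.8501
  (v6,v2,v10) [++-] → (-1.1833, -1.71252, -0.0771846)–(-1.1833, -0.404265, -1.38544)  len=1.8501

Chained into 1 loop(s):
  loop 1: 8 segments, perimeter = 9.3264
Total perimeter = 9.326

loops=1 perimeter=9.326


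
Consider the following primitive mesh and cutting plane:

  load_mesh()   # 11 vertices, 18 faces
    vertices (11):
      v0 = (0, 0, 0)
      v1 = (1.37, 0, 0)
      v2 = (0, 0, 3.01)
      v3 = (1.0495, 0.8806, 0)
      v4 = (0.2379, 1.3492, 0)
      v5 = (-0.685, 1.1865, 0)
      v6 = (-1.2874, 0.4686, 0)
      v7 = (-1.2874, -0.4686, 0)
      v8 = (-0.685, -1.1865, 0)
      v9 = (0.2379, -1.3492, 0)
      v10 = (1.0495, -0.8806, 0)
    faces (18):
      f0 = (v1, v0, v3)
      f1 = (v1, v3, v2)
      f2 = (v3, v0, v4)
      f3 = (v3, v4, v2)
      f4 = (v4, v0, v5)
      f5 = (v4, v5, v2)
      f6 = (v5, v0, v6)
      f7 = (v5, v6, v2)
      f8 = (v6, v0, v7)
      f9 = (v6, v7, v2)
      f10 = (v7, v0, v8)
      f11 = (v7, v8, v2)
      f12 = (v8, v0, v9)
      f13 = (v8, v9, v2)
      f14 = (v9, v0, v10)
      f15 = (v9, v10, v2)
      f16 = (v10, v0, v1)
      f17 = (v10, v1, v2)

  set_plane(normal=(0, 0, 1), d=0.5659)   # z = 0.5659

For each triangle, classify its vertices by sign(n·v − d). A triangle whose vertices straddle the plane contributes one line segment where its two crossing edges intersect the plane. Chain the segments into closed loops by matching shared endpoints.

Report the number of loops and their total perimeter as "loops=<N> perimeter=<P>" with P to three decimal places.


loops=1 perimeter=6.849

Straddling triangles (9 of 18):
  (v1,v3,v2) [--+] → (0.852187, 0.715041, 0.5659)–(1.11243, 0, 0.5659)  len=0.7609
  (v3,v4,v2) [--+] → (0.193173, 1.09554, 0.5659)–(0.852187, 0.715041, 0.5659)  len=0.7610
  (v4,v5,v2) [--+] → (-0.556215, 0.96343, 0.5659)–(0.193173, 1.09554, 0.5659)  len=0.7609
  (v5,v6,v2) [--+] → (-1.04536, 0.3805, 0.5659)–(-0.556215, 0.96343, 0.5659)  len=0.7610
  (v6,v7,v2) [--+] → (-1.04536, -0.3805, 0.5659)–(-1.04536, 0.3805, 0.5659)  len=0.7610
  (v7,v8,v2) [--+] → (-0.556215, -0.96343, 0.5659)–(-1.04536, -0.3805, 0.5659)  len=0.7610
  (v8,v9,v2) [--+] → (0.193173, -1.09554, 0.5659)–(-0.556215, -0.96343, 0.5659)  len=0.7609
  (v9,v10,v2) [--+] → (0.852187, -0.715041, 0.5659)–(0.193173, -1.09554, 0.5659)  len=0.7610
  (v10,v1,v2) [--+] → (1.11243, 0, 0.5659)–(0.852187, -0.715041, 0.5659)  len=0.7609

Chained into 1 loop(s):
  loop 1: 9 segments, perimeter = 6.8486
Total perimeter = 6.849


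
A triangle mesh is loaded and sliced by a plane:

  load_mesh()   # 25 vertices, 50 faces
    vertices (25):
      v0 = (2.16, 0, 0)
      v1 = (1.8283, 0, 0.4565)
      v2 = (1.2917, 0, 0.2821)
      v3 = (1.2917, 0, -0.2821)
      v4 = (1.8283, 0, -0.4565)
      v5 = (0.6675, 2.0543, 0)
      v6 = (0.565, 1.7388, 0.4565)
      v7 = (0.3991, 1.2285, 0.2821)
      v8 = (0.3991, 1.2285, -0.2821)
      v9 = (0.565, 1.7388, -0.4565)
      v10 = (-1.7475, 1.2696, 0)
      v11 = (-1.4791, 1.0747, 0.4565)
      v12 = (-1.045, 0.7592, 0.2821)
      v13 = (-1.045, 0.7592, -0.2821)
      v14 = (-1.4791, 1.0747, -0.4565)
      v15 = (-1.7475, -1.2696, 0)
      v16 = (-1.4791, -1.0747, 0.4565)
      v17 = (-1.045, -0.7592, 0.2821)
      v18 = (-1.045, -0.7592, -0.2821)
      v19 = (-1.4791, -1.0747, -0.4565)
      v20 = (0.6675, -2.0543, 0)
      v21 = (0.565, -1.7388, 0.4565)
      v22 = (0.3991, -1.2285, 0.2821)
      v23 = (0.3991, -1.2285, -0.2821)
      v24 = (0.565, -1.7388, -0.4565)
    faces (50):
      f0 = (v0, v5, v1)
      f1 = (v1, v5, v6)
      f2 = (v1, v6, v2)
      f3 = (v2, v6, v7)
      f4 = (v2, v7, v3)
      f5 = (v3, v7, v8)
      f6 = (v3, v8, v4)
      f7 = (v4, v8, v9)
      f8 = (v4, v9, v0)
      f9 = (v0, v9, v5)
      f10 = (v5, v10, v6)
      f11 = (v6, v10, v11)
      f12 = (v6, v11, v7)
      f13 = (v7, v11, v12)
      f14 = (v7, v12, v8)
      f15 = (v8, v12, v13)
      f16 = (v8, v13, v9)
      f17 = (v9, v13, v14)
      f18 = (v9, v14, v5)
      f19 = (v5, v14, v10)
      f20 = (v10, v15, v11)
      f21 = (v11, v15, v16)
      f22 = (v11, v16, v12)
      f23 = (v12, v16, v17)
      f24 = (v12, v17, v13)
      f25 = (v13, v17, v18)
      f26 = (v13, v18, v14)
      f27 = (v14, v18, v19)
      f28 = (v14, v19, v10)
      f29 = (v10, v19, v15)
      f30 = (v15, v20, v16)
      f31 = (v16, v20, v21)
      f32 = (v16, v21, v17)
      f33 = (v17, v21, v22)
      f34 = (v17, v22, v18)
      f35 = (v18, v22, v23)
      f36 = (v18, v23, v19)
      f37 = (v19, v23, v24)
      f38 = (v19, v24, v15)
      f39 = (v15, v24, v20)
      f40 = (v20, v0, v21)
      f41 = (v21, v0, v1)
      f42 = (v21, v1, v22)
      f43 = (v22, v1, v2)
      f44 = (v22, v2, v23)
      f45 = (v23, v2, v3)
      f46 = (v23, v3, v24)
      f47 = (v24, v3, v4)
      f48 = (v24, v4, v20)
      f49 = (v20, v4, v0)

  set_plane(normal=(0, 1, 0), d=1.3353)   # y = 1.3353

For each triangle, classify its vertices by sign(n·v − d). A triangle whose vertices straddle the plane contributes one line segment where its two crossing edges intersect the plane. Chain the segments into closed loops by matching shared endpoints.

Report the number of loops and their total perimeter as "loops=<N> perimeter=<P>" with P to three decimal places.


loops=1 perimeter=6.222

Straddling triangles (14 of 50):
  (v0,v5,v1) [-+-] → (1.18987, 1.3353, 0)–(1.07378, 1.3353, 0.159774)  len=0.1975
  (v1,v5,v6) [-++] → (1.07378, 1.3353, 0.159774)–(0.858157, 1.3353, 0.4565)  len=0.3668
  (v1,v6,v2) [-+-] → (0.858157, 1.3353, 0.4565)–(0.733636, 1.3353, 0.416029)  len=0.1309
  (v2,v6,v7) [-+-] → (0.733636, 1.3353, 0.416029)–(0.433821, 1.3353, 0.3186)  len=0.3152
  (v4,v8,v9) [--+] → (0.433821, 1.3353, -0.3186)–(0.858157, 1.3353, -0.4565)  len=0.4462
  (v4,v9,v0) [-+-] → (0.858157, 1.3353, -0.4565)–(0.93513, 1.3353, -0.350566)  len=0.1309
  (v0,v9,v5) [-++] → (0.93513, 1.3353, -0.350566)–(1.18987, 1.3353, 0)  len=0.4333
  (v5,v10,v6) [+-+] → (-1.5453, 1.3353, 0)–(-1.42369, 1.3353, 0.0639217)  len=0.1374
  (v6,v10,v11) [+--] → (-1.42369, 1.3353, 0.0639217)–(-0.676973, 1.3353, 0.4565)  len=0.8436
  (v6,v11,v7) [+--] → (-0.676973, 1.3353, 0.4565)–(0.433821, 1.3353, 0.3186)  len=1.1193
  (v8,v13,v9) [--+] → (-0.0981635, 1.3353, -0.384664)–(0.433821, 1.3353, -0.3186)  len=0.5361
  (v9,v13,v14) [+--] → (-0.0981635, 1.3353, -0.384664)–(-0.676973, 1.3353, -0.4565)  len=0.5833
  (v9,v14,v5) [+-+] → (-0.676973, 1.3353, -0.4565)–(-0.908047, 1.3353, -0.335059)  len=0.2610
  (v5,v14,v10) [+--] → (-0.908047, 1.3353, -0.335059)–(-1.5453, 1.3353, 0)  len=0.7200

Chained into 1 loop(s):
  loop 1: 14 segments, perimeter = 6.2216
Total perimeter = 6.222


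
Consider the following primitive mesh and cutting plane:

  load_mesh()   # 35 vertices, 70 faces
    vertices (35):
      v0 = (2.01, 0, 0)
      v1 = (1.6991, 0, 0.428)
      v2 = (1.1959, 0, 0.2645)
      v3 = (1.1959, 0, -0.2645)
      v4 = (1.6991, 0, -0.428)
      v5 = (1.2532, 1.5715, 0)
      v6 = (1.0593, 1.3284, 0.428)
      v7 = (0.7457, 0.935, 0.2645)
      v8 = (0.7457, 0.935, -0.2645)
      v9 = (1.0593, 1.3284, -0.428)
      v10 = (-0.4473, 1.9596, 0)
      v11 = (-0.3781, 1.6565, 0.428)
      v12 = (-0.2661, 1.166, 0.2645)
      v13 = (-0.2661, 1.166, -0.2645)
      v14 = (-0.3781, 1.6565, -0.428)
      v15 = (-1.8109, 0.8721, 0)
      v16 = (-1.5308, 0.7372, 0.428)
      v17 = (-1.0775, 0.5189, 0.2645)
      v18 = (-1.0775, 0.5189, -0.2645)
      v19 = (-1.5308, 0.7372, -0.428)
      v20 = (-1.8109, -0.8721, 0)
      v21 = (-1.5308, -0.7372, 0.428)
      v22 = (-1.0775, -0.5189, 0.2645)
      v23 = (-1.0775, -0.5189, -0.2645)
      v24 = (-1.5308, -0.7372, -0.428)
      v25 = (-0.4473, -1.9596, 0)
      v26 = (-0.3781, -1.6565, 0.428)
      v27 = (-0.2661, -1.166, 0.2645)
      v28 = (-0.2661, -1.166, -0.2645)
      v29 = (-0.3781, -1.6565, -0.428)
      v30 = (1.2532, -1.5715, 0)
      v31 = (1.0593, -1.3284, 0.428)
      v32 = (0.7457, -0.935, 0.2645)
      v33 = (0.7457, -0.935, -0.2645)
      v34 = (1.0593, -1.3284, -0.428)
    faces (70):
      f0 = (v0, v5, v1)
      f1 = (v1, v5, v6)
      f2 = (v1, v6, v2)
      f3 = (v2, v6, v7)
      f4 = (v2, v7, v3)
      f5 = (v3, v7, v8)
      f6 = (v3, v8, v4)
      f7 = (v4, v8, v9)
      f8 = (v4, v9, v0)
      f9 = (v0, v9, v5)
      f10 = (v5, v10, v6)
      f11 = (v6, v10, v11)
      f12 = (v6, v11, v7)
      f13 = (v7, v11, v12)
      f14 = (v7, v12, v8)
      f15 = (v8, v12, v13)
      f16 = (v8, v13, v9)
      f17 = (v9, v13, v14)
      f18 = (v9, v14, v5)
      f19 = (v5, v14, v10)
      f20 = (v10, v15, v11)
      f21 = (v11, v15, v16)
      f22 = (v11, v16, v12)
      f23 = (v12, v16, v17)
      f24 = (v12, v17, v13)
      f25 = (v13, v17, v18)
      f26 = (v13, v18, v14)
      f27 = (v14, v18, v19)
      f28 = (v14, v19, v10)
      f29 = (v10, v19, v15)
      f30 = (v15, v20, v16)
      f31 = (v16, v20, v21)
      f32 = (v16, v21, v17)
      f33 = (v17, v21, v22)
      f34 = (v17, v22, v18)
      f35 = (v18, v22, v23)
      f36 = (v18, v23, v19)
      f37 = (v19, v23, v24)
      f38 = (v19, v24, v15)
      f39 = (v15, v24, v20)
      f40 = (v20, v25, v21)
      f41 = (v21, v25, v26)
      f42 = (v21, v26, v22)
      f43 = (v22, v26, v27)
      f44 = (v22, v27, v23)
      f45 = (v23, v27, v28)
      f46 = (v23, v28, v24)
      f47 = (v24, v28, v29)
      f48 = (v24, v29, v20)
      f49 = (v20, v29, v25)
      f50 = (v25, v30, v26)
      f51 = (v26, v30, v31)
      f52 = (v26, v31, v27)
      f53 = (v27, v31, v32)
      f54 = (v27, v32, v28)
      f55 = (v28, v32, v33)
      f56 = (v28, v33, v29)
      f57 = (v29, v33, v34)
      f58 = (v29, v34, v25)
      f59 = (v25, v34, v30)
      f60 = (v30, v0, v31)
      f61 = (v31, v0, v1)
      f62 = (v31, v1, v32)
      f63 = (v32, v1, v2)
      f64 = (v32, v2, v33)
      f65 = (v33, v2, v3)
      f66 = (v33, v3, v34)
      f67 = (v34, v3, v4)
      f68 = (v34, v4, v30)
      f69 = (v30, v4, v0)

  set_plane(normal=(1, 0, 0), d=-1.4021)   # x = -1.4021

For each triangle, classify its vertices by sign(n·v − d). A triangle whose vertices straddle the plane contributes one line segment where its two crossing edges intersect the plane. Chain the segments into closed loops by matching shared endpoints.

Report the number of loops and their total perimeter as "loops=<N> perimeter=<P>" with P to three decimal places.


loops=1 perimeter=5.618

Straddling triangles (18 of 70):
  (v10,v15,v11) [+-+] → (-1.4021, 1.19813, 0)–(-1.4021, 1.0959, 0.122115)  len=0.1593
  (v11,v15,v16) [+--] → (-1.4021, 1.0959, 0.122115)–(-1.4021, 0.839841, 0.428)  len=0.3989
  (v11,v16,v12) [+-+] → (-1.4021, 0.839841, 0.428)–(-1.4021, 0.780836, 0.411362)  len=0.0613
  (v12,v16,v17) [+-+] → (-1.4021, 0.780836, 0.411362)–(-1.4021, 0.675221, 0.381579)  len=0.1097
  (v14,v18,v19) [++-] → (-1.4021, 0.675221, -0.381579)–(-1.4021, 0.839841, -0.428)  len=0.1710
  (v14,v19,v10) [+-+] → (-1.4021, 0.839841, -0.428)–(-1.4021, 0.882399, -0.377161)  len=0.0663
  (v10,v19,v15) [+--] → (-1.4021, 0.882399, -0.377161)–(-1.4021, 1.19813, 0)  len=0.4919
  (v16,v21,v17) [--+] → (-1.4021, -0.380571, 0.381579)–(-1.4021, 0.675221, 0.381579)  len=1.0558
  (v17,v21,v22) [+-+] → (-1.4021, -0.380571, 0.381579)–(-1.4021, -0.675221, 0.381579)  len=0.2947
  (v18,v23,v19) [++-] → (-1.4021, 0.380571, -0.381579)–(-1.4021, 0.675221, -0.381579)  len=0.2947
  (v19,v23,v24) [-+-] → (-1.4021, 0.380571, -0.381579)–(-1.4021, -0.675221, -0.381579)  len=1.0558
  (v20,v25,v21) [-+-] → (-1.4021, -1.19813, 0)–(-1.4021, -0.882399, 0.377161)  len=0.4919
  (v21,v25,v26) [-++] → (-1.4021, -0.882399, 0.377161)–(-1.4021, -0.839841, 0.428)  len=0.0663
  (v21,v26,v22) [-++] → (-1.4021, -0.839841, 0.428)–(-1.4021, -0.675221, 0.381579)  len=0.1710
  (v23,v28,v24) [++-] → (-1.4021, -0.780836, -0.411362)–(-1.4021, -0.675221, -0.381579)  len=0.1097
  (v24,v28,v29) [-++] → (-1.4021, -0.780836, -0.411362)–(-1.4021, -0.839841, -0.428)  len=0.0613
  (v24,v29,v20) [-+-] → (-1.4021, -0.839841, -0.428)–(-1.4021, -1.0959, -0.122115)  len=0.3989
  (v20,v29,v25) [-++] → (-1.4021, -1.0959, -0.122115)–(-1.4021, -1.19813, 0)  len=0.1593

Chained into 1 loop(s):
  loop 1: 18 segments, perimeter = 5.6177
Total perimeter = 5.618


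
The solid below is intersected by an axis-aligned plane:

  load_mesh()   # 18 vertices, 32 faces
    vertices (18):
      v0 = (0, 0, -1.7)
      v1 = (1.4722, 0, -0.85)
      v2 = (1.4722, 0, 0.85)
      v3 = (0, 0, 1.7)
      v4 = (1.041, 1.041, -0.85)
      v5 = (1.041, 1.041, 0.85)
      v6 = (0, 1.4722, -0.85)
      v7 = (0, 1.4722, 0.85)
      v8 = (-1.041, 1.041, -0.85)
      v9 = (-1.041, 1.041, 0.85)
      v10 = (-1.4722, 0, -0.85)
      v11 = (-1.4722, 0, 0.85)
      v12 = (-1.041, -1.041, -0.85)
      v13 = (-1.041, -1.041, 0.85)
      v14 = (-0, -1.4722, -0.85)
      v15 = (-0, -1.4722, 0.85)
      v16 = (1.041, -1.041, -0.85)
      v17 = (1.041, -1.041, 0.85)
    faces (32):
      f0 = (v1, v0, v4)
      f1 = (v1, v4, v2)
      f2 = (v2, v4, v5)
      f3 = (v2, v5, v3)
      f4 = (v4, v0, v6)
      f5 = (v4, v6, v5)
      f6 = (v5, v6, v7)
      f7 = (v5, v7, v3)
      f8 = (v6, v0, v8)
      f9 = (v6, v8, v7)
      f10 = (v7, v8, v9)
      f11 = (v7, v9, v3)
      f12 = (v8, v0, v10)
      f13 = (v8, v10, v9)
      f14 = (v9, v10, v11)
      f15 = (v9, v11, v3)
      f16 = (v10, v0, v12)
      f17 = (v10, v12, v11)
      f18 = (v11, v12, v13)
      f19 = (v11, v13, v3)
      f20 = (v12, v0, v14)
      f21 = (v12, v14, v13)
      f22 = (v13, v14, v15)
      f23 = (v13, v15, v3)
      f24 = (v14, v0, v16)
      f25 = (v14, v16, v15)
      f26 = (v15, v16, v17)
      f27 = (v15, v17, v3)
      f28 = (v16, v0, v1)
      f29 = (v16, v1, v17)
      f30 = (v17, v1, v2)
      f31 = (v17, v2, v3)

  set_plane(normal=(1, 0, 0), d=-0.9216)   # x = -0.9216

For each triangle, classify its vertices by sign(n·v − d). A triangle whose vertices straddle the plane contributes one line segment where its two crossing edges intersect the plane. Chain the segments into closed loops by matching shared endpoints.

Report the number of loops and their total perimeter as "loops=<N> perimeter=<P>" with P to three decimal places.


loops=1 perimeter=7.970

Straddling triangles (12 of 32):
  (v6,v0,v8) [++-] → (-0.9216, 0.9216, -0.947493)–(-0.9216, 1.09046, -0.85)  len=0.1950
  (v6,v8,v7) [+-+] → (-0.9216, 1.09046, -0.85)–(-0.9216, 1.09046, -0.655014)  len=0.1950
  (v7,v8,v9) [+--] → (-0.9216, 1.09046, -0.655014)–(-0.9216, 1.09046, 0.85)  len=1.5050
  (v7,v9,v3) [+-+] → (-0.9216, 1.09046, 0.85)–(-0.9216, 0.9216, 0.947493)  len=0.1950
  (v8,v0,v10) [-+-] → (-0.9216, 0.9216, -0.947493)–(-0.9216, 0, -1.1679)  len=0.9476
  (v9,v11,v3) [--+] → (-0.9216, 0, 1.1679)–(-0.9216, 0.9216, 0.947493)  len=0.9476
  (v10,v0,v12) [-+-] → (-0.9216, 0, -1.1679)–(-0.9216, -0.9216, -0.947493)  len=0.9476
  (v11,v13,v3) [--+] → (-0.9216, -0.9216, 0.947493)–(-0.9216, 0, 1.1679)  len=0.9476
  (v12,v0,v14) [-++] → (-0.9216, -0.9216, -0.947493)–(-0.9216, -1.09046, -0.85)  len=0.1950
  (v12,v14,v13) [-+-] → (-0.9216, -1.09046, -0.85)–(-0.9216, -1.09046, 0.655014)  len=1.5050
  (v13,v14,v15) [-++] → (-0.9216, -1.09046, 0.655014)–(-0.9216, -1.09046, 0.85)  len=0.1950
  (v13,v15,v3) [-++] → (-0.9216, -1.09046, 0.85)–(-0.9216, -0.9216, 0.947493)  len=0.1950

Chained into 1 loop(s):
  loop 1: 12 segments, perimeter = 7.9703
Total perimeter = 7.970


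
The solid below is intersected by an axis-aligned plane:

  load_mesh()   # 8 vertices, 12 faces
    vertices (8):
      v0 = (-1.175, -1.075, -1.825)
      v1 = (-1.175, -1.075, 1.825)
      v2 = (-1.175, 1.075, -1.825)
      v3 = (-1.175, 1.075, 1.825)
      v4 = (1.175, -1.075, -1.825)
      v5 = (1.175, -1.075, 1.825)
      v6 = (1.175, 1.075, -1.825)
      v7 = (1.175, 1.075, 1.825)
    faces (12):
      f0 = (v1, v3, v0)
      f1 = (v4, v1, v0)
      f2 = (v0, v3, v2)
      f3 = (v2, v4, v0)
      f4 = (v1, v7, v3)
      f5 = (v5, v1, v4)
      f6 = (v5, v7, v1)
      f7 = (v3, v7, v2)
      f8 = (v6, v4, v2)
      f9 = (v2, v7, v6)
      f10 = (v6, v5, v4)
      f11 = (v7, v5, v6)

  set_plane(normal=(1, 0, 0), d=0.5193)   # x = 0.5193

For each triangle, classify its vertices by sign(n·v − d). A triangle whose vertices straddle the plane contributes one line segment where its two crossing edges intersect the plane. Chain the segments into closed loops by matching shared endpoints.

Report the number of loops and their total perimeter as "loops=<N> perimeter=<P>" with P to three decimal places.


Straddling triangles (8 of 12):
  (v4,v1,v0) [+--] → (0.5193, -1.075, -0.806572)–(0.5193, -1.075, -1.825)  len=1.0184
  (v2,v4,v0) [-+-] → (0.5193, -0.475104, -1.825)–(0.5193, -1.075, -1.825)  len=0.5999
  (v1,v7,v3) [-+-] → (0.5193, 0.475104, 1.825)–(0.5193, 1.075, 1.825)  len=0.5999
  (v5,v1,v4) [+-+] → (0.5193, -1.075, 1.825)–(0.5193, -1.075, -0.806572)  len=2.6316
  (v5,v7,v1) [++-] → (0.5193, 0.475104, 1.825)–(0.5193, -1.075, 1.825)  len=1.5501
  (v3,v7,v2) [-+-] → (0.5193, 1.075, 1.825)–(0.5193, 1.075, 0.806572)  len=1.0184
  (v6,v4,v2) [++-] → (0.5193, -0.475104, -1.825)–(0.5193, 1.075, -1.825)  len=1.5501
  (v2,v7,v6) [-++] → (0.5193, 1.075, 0.806572)–(0.5193, 1.075, -1.825)  len=2.6316

Chained into 1 loop(s):
  loop 1: 8 segments, perimeter = 11.6000
Total perimeter = 11.600

loops=1 perimeter=11.600


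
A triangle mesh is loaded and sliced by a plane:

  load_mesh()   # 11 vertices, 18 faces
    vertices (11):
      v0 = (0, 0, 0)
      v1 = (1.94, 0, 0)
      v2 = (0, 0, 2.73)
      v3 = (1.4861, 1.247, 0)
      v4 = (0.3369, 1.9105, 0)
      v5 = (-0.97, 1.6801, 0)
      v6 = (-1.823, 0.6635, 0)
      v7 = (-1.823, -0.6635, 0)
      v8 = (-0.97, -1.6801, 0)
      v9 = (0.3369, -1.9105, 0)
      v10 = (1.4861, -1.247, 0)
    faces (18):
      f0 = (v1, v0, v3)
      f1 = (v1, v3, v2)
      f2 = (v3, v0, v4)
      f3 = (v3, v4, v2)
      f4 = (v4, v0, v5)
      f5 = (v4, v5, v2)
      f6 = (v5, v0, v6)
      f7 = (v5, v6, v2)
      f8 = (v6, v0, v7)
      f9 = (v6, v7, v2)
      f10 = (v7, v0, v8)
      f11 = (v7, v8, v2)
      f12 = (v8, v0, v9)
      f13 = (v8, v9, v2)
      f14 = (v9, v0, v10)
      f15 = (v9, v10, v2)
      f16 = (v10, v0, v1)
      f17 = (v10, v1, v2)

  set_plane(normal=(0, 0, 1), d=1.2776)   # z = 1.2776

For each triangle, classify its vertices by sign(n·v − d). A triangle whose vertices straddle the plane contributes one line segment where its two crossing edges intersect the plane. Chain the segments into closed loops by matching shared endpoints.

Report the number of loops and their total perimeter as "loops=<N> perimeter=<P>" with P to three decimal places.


Straddling triangles (9 of 18):
  (v1,v3,v2) [--+] → (0.790627, 0.663422, 1.2776)–(1.03211, 0, 1.2776)  len=0.7060
  (v3,v4,v2) [--+] → (0.179236, 1.01641, 1.2776)–(0.790627, 0.663422, 1.2776)  len=0.7060
  (v4,v5,v2) [--+] → (-0.516054, 0.893838, 1.2776)–(0.179236, 1.01641, 1.2776)  len=0.7060
  (v5,v6,v2) [--+] → (-0.969863, 0.352992, 1.2776)–(-0.516054, 0.893838, 1.2776)  len=0.7060
  (v6,v7,v2) [--+] → (-0.969863, -0.352992, 1.2776)–(-0.969863, 0.352992, 1.2776)  len=0.7060
  (v7,v8,v2) [--+] → (-0.516054, -0.893838, 1.2776)–(-0.969863, -0.352992, 1.2776)  len=0.7060
  (v8,v9,v2) [--+] → (0.179236, -1.01641, 1.2776)–(-0.516054, -0.893838, 1.2776)  len=0.7060
  (v9,v10,v2) [--+] → (0.790627, -0.663422, 1.2776)–(0.179236, -1.01641, 1.2776)  len=0.7060
  (v10,v1,v2) [--+] → (1.03211, 0, 1.2776)–(0.790627, -0.663422, 1.2776)  len=0.7060

Chained into 1 loop(s):
  loop 1: 9 segments, perimeter = 6.3540
Total perimeter = 6.354

loops=1 perimeter=6.354


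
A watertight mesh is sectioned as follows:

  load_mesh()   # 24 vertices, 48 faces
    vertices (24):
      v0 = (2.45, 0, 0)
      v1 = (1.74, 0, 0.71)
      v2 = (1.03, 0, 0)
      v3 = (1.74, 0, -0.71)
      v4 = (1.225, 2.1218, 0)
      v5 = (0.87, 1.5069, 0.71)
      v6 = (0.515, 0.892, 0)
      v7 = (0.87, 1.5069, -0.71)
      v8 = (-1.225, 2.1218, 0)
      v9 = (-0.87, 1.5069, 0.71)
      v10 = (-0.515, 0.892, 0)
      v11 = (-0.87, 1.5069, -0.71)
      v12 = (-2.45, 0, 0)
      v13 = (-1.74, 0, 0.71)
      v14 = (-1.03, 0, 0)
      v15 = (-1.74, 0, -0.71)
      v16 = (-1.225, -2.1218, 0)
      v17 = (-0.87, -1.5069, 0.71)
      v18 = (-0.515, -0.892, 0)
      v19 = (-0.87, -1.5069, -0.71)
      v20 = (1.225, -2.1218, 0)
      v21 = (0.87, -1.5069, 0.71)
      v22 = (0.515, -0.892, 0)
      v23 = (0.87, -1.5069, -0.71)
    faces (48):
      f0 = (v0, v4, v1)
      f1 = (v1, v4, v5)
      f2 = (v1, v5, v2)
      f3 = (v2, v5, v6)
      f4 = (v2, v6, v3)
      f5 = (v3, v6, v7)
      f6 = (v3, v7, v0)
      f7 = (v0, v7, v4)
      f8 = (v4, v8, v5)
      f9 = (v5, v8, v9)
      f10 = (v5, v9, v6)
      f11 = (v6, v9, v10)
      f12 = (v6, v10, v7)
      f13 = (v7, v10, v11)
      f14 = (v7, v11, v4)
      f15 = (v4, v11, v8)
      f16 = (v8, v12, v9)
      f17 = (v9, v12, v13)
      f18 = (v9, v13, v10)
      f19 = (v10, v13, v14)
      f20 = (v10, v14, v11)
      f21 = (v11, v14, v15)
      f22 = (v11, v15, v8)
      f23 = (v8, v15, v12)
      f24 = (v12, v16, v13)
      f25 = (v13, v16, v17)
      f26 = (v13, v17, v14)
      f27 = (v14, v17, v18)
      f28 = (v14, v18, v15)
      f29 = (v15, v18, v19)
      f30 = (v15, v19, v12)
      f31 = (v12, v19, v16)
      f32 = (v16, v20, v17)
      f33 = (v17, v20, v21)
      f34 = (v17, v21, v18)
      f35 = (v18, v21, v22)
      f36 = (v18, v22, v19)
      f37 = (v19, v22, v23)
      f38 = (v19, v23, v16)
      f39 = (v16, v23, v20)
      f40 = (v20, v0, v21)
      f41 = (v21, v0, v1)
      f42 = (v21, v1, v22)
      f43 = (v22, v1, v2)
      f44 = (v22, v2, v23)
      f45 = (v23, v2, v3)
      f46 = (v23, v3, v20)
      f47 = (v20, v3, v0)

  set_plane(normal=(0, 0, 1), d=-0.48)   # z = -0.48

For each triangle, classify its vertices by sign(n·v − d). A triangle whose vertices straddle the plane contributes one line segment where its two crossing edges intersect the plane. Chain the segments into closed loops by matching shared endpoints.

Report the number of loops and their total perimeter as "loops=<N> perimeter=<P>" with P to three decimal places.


loops=2 perimeter=20.880

Straddling triangles (24 of 48):
  (v2,v6,v3) [++-] → (1.34317, 0.288958, -0.48)–(1.51, 0, -0.48)  len=0.3337
  (v3,v6,v7) [-+-] → (1.34317, 0.288958, -0.48)–(0.755, 1.30771, -0.48)  len=1.1763
  (v3,v7,v0) [--+] → (1.38183, 1.01875, -0.48)–(1.97, 0, -0.48)  len=1.1763
  (v0,v7,v4) [+-+] → (1.38183, 1.01875, -0.48)–(0.985, 1.70609, -0.48)  len=0.7937
  (v6,v10,v7) [++-] → (0.421338, 1.30771, -0.48)–(0.755, 1.30771, -0.48)  len=0.3337
  (v7,v10,v11) [-+-] → (0.421338, 1.30771, -0.48)–(-0.755, 1.30771, -0.48)  len=1.1763
  (v7,v11,v4) [--+] → (-0.191338, 1.70609, -0.48)–(0.985, 1.70609, -0.48)  len=1.1763
  (v4,v11,v8) [+-+] → (-0.191338, 1.70609, -0.48)–(-0.985, 1.70609, -0.48)  len=0.7937
  (v10,v14,v11) [++-] → (-0.921831, 1.01875, -0.48)–(-0.755, 1.30771, -0.48)  len=0.3337
  (v11,v14,v15) [-+-] → (-0.921831, 1.01875, -0.48)–(-1.51, 0, -0.48)  len=1.1763
  (v11,v15,v8) [--+] → (-1.57317, 0.687344, -0.48)–(-0.985, 1.70609, -0.48)  len=1.1763
  (v8,v15,v12) [+-+] → (-1.57317, 0.687344, -0.48)–(-1.97, 0, -0.48)  len=0.7937
  (v14,v18,v15) [++-] → (-1.34317, -0.288958, -0.48)–(-1.51, 0, -0.48)  len=0.3337
  (v15,v18,v19) [-+-] → (-1.34317, -0.288958, -0.48)–(-0.755, -1.30771, -0.48)  len=1.1763
  (v15,v19,v12) [--+] → (-1.38183, -1.01875, -0.48)–(-1.97, 0, -0.48)  len=1.1763
  (v12,v19,v16) [+-+] → (-1.38183, -1.01875, -0.48)–(-0.985, -1.70609, -0.48)  len=0.7937
  (v18,v22,v19) [++-] → (-0.421338, -1.30771, -0.48)–(-0.755, -1.30771, -0.48)  len=0.3337
  (v19,v22,v23) [-+-] → (-0.421338, -1.30771, -0.48)–(0.755, -1.30771, -0.48)  len=1.1763
  (v19,v23,v16) [--+] → (0.191338, -1.70609, -0.48)–(-0.985, -1.70609, -0.48)  len=1.1763
  (v16,v23,v20) [+-+] → (0.191338, -1.70609, -0.48)–(0.985, -1.70609, -0.48)  len=0.7937
  (v22,v2,v23) [++-] → (0.921831, -1.01875, -0.48)–(0.755, -1.30771, -0.48)  len=0.3337
  (v23,v2,v3) [-+-] → (0.921831, -1.01875, -0.48)–(1.51, 0, -0.48)  len=1.1763
  (v23,v3,v20) [--+] → (1.57317, -0.687344, -0.48)–(0.985, -1.70609, -0.48)  len=1.1763
  (v20,v3,v0) [+-+] → (1.57317, -0.687344, -0.48)–(1.97, 0, -0.48)  len=0.7937

Chained into 2 loop(s):
  loop 1: 12 segments, perimeter = 9.0600
  loop 2: 12 segments, perimeter = 11.8201
Total perimeter = 20.880
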